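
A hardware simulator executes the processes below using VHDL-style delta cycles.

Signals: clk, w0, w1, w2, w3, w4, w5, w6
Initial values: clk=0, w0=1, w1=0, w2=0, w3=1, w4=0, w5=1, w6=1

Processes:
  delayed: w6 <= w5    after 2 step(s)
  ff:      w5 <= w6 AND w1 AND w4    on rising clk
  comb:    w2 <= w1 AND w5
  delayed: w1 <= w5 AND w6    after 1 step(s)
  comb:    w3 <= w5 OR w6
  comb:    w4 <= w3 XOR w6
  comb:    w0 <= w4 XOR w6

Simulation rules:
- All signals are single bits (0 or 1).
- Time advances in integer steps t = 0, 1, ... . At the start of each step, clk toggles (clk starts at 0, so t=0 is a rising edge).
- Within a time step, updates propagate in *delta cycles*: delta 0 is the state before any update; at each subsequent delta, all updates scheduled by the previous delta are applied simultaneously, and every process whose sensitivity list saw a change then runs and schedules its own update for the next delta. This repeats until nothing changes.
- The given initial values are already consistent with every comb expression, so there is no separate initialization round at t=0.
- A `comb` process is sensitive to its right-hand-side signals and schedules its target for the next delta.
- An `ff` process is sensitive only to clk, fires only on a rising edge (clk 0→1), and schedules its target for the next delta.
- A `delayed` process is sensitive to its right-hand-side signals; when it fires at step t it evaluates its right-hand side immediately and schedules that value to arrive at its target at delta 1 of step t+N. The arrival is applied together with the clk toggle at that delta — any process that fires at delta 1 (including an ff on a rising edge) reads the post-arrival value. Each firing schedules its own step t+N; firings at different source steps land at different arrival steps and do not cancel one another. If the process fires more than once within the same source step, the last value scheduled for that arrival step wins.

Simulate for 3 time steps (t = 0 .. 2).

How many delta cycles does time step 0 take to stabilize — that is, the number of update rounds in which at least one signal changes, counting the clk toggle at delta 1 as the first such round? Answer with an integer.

2

t=0 Δ0: w5=1 w1=0 w6=1 w3=1 w0=1 w2=0 w4=0 clk=0
  Δ1: clk:0→1
  Δ2: w5:1→0
  (2Δ to stable)
t=1 Δ0: w5=0 w1=0 w6=1 w3=1 w0=1 w2=0 w4=0 clk=1
  Δ1: clk:1→0
  (1Δ to stable)
t=2 Δ0: w5=0 w1=0 w6=1 w3=1 w0=1 w2=0 w4=0 clk=0
  Δ1: w6:1→0, clk:0→1
  Δ2: w3:1→0, w0:1→0, w4:0→1
  Δ3: w0:0→1, w4:1→0
  Δ4: w0:1→0
  (4Δ to stable)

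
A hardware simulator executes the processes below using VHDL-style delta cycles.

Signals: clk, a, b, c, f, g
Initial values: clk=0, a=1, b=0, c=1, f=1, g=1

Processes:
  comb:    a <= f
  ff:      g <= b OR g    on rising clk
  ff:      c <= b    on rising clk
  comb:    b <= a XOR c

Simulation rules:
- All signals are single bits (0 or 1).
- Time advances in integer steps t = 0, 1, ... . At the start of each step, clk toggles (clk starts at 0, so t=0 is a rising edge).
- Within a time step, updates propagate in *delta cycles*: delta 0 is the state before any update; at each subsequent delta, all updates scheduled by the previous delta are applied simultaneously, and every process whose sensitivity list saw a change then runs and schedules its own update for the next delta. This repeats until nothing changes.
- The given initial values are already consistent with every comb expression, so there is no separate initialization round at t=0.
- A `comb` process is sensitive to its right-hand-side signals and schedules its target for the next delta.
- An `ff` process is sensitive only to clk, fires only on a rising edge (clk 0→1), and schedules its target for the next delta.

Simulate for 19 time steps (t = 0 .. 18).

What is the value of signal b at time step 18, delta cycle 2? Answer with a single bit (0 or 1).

t=0 Δ0: b=0 f=1 clk=0 g=1 a=1 c=1
  Δ1: clk:0→1
  Δ2: c:1→0
  Δ3: b:0→1
  (3Δ to stable)
t=1 Δ0: b=1 f=1 clk=1 g=1 a=1 c=0
  Δ1: clk:1→0
  (1Δ to stable)
t=2 Δ0: b=1 f=1 clk=0 g=1 a=1 c=0
  Δ1: clk:0→1
  Δ2: c:0→1
  Δ3: b:1→0
  (3Δ to stable)
t=3 Δ0: b=0 f=1 clk=1 g=1 a=1 c=1
  Δ1: clk:1→0
  (1Δ to stable)
t=4 Δ0: b=0 f=1 clk=0 g=1 a=1 c=1
  Δ1: clk:0→1
  Δ2: c:1→0
  Δ3: b:0→1
  (3Δ to stable)
t=5 Δ0: b=1 f=1 clk=1 g=1 a=1 c=0
  Δ1: clk:1→0
  (1Δ to stable)
t=6 Δ0: b=1 f=1 clk=0 g=1 a=1 c=0
  Δ1: clk:0→1
  Δ2: c:0→1
  Δ3: b:1→0
  (3Δ to stable)
t=7 Δ0: b=0 f=1 clk=1 g=1 a=1 c=1
  Δ1: clk:1→0
  (1Δ to stable)
t=8 Δ0: b=0 f=1 clk=0 g=1 a=1 c=1
  Δ1: clk:0→1
  Δ2: c:1→0
  Δ3: b:0→1
  (3Δ to stable)
t=9 Δ0: b=1 f=1 clk=1 g=1 a=1 c=0
  Δ1: clk:1→0
  (1Δ to stable)
t=10 Δ0: b=1 f=1 clk=0 g=1 a=1 c=0
  Δ1: clk:0→1
  Δ2: c:0→1
  Δ3: b:1→0
  (3Δ to stable)
t=11 Δ0: b=0 f=1 clk=1 g=1 a=1 c=1
  Δ1: clk:1→0
  (1Δ to stable)
t=12 Δ0: b=0 f=1 clk=0 g=1 a=1 c=1
  Δ1: clk:0→1
  Δ2: c:1→0
  Δ3: b:0→1
  (3Δ to stable)
t=13 Δ0: b=1 f=1 clk=1 g=1 a=1 c=0
  Δ1: clk:1→0
  (1Δ to stable)
t=14 Δ0: b=1 f=1 clk=0 g=1 a=1 c=0
  Δ1: clk:0→1
  Δ2: c:0→1
  Δ3: b:1→0
  (3Δ to stable)
t=15 Δ0: b=0 f=1 clk=1 g=1 a=1 c=1
  Δ1: clk:1→0
  (1Δ to stable)
t=16 Δ0: b=0 f=1 clk=0 g=1 a=1 c=1
  Δ1: clk:0→1
  Δ2: c:1→0
  Δ3: b:0→1
  (3Δ to stable)
t=17 Δ0: b=1 f=1 clk=1 g=1 a=1 c=0
  Δ1: clk:1→0
  (1Δ to stable)
t=18 Δ0: b=1 f=1 clk=0 g=1 a=1 c=0
  Δ1: clk:0→1
  Δ2: c:0→1
  Δ3: b:1→0
  (3Δ to stable)

1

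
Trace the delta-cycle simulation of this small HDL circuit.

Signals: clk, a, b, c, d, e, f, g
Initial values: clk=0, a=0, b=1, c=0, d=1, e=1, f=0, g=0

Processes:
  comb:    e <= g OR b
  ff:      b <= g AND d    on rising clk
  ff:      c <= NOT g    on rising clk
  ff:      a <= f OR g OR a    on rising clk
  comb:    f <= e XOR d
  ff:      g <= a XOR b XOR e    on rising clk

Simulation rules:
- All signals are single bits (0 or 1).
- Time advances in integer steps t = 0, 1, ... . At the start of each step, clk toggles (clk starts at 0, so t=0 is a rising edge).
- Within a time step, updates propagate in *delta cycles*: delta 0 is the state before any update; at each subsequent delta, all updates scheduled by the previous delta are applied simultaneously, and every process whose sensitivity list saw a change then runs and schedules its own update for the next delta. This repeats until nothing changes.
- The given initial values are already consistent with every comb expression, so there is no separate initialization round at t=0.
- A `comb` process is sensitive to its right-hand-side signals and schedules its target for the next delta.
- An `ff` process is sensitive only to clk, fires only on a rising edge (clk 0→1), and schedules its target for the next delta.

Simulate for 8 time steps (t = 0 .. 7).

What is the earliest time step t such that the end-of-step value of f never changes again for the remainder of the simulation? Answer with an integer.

t=0 Δ0: clk=0 b=1 g=0 c=0 d=1 f=0 e=1 a=0
  Δ1: clk:0→1
  Δ2: b:1→0, c:0→1
  Δ3: e:1→0
  Δ4: f:0→1
  (4Δ to stable)
t=1 Δ0: clk=1 b=0 g=0 c=1 d=1 f=1 e=0 a=0
  Δ1: clk:1→0
  (1Δ to stable)
t=2 Δ0: clk=0 b=0 g=0 c=1 d=1 f=1 e=0 a=0
  Δ1: clk:0→1
  Δ2: a:0→1
  (2Δ to stable)
t=3 Δ0: clk=1 b=0 g=0 c=1 d=1 f=1 e=0 a=1
  Δ1: clk:1→0
  (1Δ to stable)
t=4 Δ0: clk=0 b=0 g=0 c=1 d=1 f=1 e=0 a=1
  Δ1: clk:0→1
  Δ2: g:0→1
  Δ3: e:0→1
  Δ4: f:1→0
  (4Δ to stable)
t=5 Δ0: clk=1 b=0 g=1 c=1 d=1 f=0 e=1 a=1
  Δ1: clk:1→0
  (1Δ to stable)
t=6 Δ0: clk=0 b=0 g=1 c=1 d=1 f=0 e=1 a=1
  Δ1: clk:0→1
  Δ2: b:0→1, g:1→0, c:1→0
  (2Δ to stable)
t=7 Δ0: clk=1 b=1 g=0 c=0 d=1 f=0 e=1 a=1
  Δ1: clk:1→0
  (1Δ to stable)

4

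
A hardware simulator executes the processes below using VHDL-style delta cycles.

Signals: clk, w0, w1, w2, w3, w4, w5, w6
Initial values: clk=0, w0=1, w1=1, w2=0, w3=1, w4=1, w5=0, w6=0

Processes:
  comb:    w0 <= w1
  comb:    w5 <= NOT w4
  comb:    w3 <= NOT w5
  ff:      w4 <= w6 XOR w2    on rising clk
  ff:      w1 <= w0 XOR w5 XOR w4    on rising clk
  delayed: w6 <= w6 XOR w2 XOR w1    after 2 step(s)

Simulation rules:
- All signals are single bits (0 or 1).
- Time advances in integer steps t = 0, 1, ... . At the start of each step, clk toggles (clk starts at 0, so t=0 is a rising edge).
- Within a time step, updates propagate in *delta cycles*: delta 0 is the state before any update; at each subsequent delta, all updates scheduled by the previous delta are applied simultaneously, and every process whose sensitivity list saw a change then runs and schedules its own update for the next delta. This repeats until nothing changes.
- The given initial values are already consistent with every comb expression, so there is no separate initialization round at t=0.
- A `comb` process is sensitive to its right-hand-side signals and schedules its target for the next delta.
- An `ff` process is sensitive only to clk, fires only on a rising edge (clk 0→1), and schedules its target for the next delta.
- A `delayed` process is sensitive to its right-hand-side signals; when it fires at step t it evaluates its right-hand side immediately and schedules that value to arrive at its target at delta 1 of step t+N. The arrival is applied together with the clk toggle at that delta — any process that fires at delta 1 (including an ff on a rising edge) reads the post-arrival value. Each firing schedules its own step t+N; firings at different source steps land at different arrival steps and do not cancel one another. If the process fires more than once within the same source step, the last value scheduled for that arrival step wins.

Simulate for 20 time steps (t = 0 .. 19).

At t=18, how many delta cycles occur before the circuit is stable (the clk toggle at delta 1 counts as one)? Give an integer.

3

[bits: clk,w4,w6,w1,w2,w0,w5,w3]
t=0: Δ0=01010101 Δ1=11010101 Δ2=10000101 Δ3=10000011 Δ4=10000010 | 4Δ
t=1: Δ0=10000010 Δ1=00000010 | 1Δ
t=2: Δ0=00000010 Δ1=10000010 Δ2=10010010 Δ3=10010110 | 3Δ
t=3: Δ0=10010110 Δ1=00010110 | 1Δ
t=4: Δ0=00010110 Δ1=10110110 Δ2=11100110 Δ3=11100000 Δ4=11100001 | 4Δ
t=5: Δ0=11100001 Δ1=01100001 | 1Δ
t=6: Δ0=01100001 Δ1=11100001 Δ2=11110001 Δ3=11110101 | 3Δ
t=7: Δ0=11110101 Δ1=01110101 | 1Δ
t=8: Δ0=01110101 Δ1=11010101 Δ2=10000101 Δ3=10000011 Δ4=10000010 | 4Δ
t=9: Δ0=10000010 Δ1=00000010 | 1Δ
t=10: Δ0=00000010 Δ1=10000010 Δ2=10010010 Δ3=10010110 | 3Δ
t=11: Δ0=10010110 Δ1=00010110 | 1Δ
t=12: Δ0=00010110 Δ1=10110110 Δ2=11100110 Δ3=11100000 Δ4=11100001 | 4Δ
t=13: Δ0=11100001 Δ1=01100001 | 1Δ
t=14: Δ0=01100001 Δ1=11100001 Δ2=11110001 Δ3=11110101 | 3Δ
t=15: Δ0=11110101 Δ1=01110101 | 1Δ
t=16: Δ0=01110101 Δ1=11010101 Δ2=10000101 Δ3=10000011 Δ4=10000010 | 4Δ
t=17: Δ0=10000010 Δ1=00000010 | 1Δ
t=18: Δ0=00000010 Δ1=10000010 Δ2=10010010 Δ3=10010110 | 3Δ
t=19: Δ0=10010110 Δ1=00010110 | 1Δ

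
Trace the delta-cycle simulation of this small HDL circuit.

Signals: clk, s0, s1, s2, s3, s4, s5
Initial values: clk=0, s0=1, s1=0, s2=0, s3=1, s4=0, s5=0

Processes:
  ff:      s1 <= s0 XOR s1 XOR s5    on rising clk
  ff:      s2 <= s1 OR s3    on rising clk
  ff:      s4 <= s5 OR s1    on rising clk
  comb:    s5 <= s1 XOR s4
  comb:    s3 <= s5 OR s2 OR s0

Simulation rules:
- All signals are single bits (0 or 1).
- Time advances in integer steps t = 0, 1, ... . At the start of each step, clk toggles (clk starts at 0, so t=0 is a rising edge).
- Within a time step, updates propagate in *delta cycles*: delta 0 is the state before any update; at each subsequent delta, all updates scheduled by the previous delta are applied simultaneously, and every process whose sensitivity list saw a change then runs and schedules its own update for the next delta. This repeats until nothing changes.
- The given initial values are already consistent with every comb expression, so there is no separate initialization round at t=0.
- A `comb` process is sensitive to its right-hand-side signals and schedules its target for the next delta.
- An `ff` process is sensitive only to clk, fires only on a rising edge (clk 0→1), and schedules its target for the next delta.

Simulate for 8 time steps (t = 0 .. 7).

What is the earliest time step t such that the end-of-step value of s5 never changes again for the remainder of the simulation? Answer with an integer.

t=0 Δ0: s2=0 s0=1 clk=0 s1=0 s4=0 s3=1 s5=0
  Δ1: clk:0→1
  Δ2: s2:0→1, s1:0→1
  Δ3: s5:0→1
  (3Δ to stable)
t=1 Δ0: s2=1 s0=1 clk=1 s1=1 s4=0 s3=1 s5=1
  Δ1: clk:1→0
  (1Δ to stable)
t=2 Δ0: s2=1 s0=1 clk=0 s1=1 s4=0 s3=1 s5=1
  Δ1: clk:0→1
  Δ2: s4:0→1
  Δ3: s5:1→0
  (3Δ to stable)
t=3 Δ0: s2=1 s0=1 clk=1 s1=1 s4=1 s3=1 s5=0
  Δ1: clk:1→0
  (1Δ to stable)
t=4 Δ0: s2=1 s0=1 clk=0 s1=1 s4=1 s3=1 s5=0
  Δ1: clk:0→1
  Δ2: s1:1→0
  Δ3: s5:0→1
  (3Δ to stable)
t=5 Δ0: s2=1 s0=1 clk=1 s1=0 s4=1 s3=1 s5=1
  Δ1: clk:1→0
  (1Δ to stable)
t=6 Δ0: s2=1 s0=1 clk=0 s1=0 s4=1 s3=1 s5=1
  Δ1: clk:0→1
  (1Δ to stable)
t=7 Δ0: s2=1 s0=1 clk=1 s1=0 s4=1 s3=1 s5=1
  Δ1: clk:1→0
  (1Δ to stable)

4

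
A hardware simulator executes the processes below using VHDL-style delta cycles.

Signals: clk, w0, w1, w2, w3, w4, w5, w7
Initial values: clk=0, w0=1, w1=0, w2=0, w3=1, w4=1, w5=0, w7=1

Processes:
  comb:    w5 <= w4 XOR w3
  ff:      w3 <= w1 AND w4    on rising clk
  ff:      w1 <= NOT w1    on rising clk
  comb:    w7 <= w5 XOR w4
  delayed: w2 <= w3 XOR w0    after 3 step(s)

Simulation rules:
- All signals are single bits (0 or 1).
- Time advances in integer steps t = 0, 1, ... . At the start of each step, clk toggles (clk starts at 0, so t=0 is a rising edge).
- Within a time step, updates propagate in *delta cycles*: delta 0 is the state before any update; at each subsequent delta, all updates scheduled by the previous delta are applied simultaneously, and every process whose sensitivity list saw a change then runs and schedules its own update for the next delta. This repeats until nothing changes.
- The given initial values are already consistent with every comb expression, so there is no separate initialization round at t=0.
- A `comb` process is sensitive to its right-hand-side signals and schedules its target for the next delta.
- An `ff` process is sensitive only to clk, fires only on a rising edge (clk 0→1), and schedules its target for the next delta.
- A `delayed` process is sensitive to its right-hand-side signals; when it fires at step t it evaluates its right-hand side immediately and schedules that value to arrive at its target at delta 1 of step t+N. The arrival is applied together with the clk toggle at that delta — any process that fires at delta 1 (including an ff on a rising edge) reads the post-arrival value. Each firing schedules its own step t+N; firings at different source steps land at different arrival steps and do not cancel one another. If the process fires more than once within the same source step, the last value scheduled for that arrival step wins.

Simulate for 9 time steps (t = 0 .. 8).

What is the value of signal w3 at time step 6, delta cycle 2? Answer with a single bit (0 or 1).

t0.Δ0 w4=1 w0=1 w3=1 w5=0 clk=0 w7=1 w2=0 w1=0
t0.Δ1 w4=1 w0=1 w3=1 w5=0 clk=1 w7=1 w2=0 w1=0
t0.Δ2 w4=1 w0=1 w3=0 w5=0 clk=1 w7=1 w2=0 w1=1
t0.Δ3 w4=1 w0=1 w3=0 w5=1 clk=1 w7=1 w2=0 w1=1
t0.Δ4 w4=1 w0=1 w3=0 w5=1 clk=1 w7=0 w2=0 w1=1
t1.Δ0 w4=1 w0=1 w3=0 w5=1 clk=1 w7=0 w2=0 w1=1
t1.Δ1 w4=1 w0=1 w3=0 w5=1 clk=0 w7=0 w2=0 w1=1
t2.Δ0 w4=1 w0=1 w3=0 w5=1 clk=0 w7=0 w2=0 w1=1
t2.Δ1 w4=1 w0=1 w3=0 w5=1 clk=1 w7=0 w2=0 w1=1
t2.Δ2 w4=1 w0=1 w3=1 w5=1 clk=1 w7=0 w2=0 w1=0
t2.Δ3 w4=1 w0=1 w3=1 w5=0 clk=1 w7=0 w2=0 w1=0
t2.Δ4 w4=1 w0=1 w3=1 w5=0 clk=1 w7=1 w2=0 w1=0
t3.Δ0 w4=1 w0=1 w3=1 w5=0 clk=1 w7=1 w2=0 w1=0
t3.Δ1 w4=1 w0=1 w3=1 w5=0 clk=0 w7=1 w2=1 w1=0
t4.Δ0 w4=1 w0=1 w3=1 w5=0 clk=0 w7=1 w2=1 w1=0
t4.Δ1 w4=1 w0=1 w3=1 w5=0 clk=1 w7=1 w2=1 w1=0
t4.Δ2 w4=1 w0=1 w3=0 w5=0 clk=1 w7=1 w2=1 w1=1
t4.Δ3 w4=1 w0=1 w3=0 w5=1 clk=1 w7=1 w2=1 w1=1
t4.Δ4 w4=1 w0=1 w3=0 w5=1 clk=1 w7=0 w2=1 w1=1
t5.Δ0 w4=1 w0=1 w3=0 w5=1 clk=1 w7=0 w2=1 w1=1
t5.Δ1 w4=1 w0=1 w3=0 w5=1 clk=0 w7=0 w2=0 w1=1
t6.Δ0 w4=1 w0=1 w3=0 w5=1 clk=0 w7=0 w2=0 w1=1
t6.Δ1 w4=1 w0=1 w3=0 w5=1 clk=1 w7=0 w2=0 w1=1
t6.Δ2 w4=1 w0=1 w3=1 w5=1 clk=1 w7=0 w2=0 w1=0
t6.Δ3 w4=1 w0=1 w3=1 w5=0 clk=1 w7=0 w2=0 w1=0
t6.Δ4 w4=1 w0=1 w3=1 w5=0 clk=1 w7=1 w2=0 w1=0
t7.Δ0 w4=1 w0=1 w3=1 w5=0 clk=1 w7=1 w2=0 w1=0
t7.Δ1 w4=1 w0=1 w3=1 w5=0 clk=0 w7=1 w2=1 w1=0
t8.Δ0 w4=1 w0=1 w3=1 w5=0 clk=0 w7=1 w2=1 w1=0
t8.Δ1 w4=1 w0=1 w3=1 w5=0 clk=1 w7=1 w2=1 w1=0
t8.Δ2 w4=1 w0=1 w3=0 w5=0 clk=1 w7=1 w2=1 w1=1
t8.Δ3 w4=1 w0=1 w3=0 w5=1 clk=1 w7=1 w2=1 w1=1
t8.Δ4 w4=1 w0=1 w3=0 w5=1 clk=1 w7=0 w2=1 w1=1

1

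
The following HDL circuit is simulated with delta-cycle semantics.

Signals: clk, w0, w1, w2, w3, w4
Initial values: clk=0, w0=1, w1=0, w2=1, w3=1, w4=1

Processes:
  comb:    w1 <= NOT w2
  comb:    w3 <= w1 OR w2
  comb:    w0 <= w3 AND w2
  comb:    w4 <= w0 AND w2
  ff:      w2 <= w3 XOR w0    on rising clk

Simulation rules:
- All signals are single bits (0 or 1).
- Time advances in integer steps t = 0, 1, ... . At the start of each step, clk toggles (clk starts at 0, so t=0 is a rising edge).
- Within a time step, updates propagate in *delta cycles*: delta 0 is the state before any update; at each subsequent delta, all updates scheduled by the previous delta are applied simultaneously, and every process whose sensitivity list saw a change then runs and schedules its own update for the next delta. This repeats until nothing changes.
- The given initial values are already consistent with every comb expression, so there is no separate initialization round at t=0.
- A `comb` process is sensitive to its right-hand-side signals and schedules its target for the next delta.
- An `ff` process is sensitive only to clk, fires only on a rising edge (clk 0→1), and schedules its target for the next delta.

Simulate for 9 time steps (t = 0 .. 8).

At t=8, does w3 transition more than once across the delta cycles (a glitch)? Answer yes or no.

[bits: w4,w2,w0,clk,w1,w3]
t=0: Δ0=111001 Δ1=111101 Δ2=101101 Δ3=000110 Δ4=000111 | 4Δ
t=1: Δ0=000111 Δ1=000011 | 1Δ
t=2: Δ0=000011 Δ1=000111 Δ2=010111 Δ3=011101 Δ4=111101 | 4Δ
t=3: Δ0=111101 Δ1=111001 | 1Δ
t=4: Δ0=111001 Δ1=111101 Δ2=101101 Δ3=000110 Δ4=000111 | 4Δ
t=5: Δ0=000111 Δ1=000011 | 1Δ
t=6: Δ0=000011 Δ1=000111 Δ2=010111 Δ3=011101 Δ4=111101 | 4Δ
t=7: Δ0=111101 Δ1=111001 | 1Δ
t=8: Δ0=111001 Δ1=111101 Δ2=101101 Δ3=000110 Δ4=000111 | 4Δ

yes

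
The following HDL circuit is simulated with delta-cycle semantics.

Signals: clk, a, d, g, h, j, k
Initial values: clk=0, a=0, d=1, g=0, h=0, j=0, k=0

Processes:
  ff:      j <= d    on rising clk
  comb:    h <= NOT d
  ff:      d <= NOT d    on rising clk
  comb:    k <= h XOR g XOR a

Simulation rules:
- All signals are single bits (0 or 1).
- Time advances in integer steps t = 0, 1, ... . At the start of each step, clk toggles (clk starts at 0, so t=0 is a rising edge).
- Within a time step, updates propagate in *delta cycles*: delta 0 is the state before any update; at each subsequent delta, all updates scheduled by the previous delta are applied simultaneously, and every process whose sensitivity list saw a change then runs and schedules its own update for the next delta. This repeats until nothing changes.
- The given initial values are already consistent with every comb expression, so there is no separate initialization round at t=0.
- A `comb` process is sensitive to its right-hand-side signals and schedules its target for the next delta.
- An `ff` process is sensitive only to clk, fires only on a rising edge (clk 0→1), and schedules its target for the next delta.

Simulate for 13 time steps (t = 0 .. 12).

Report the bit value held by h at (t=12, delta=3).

[bits: h,j,k,a,g,d,clk]
t=0: Δ0=0000010 Δ1=0000011 Δ2=0100001 Δ3=1100001 Δ4=1110001 | 4Δ
t=1: Δ0=1110001 Δ1=1110000 | 1Δ
t=2: Δ0=1110000 Δ1=1110001 Δ2=1010011 Δ3=0010011 Δ4=0000011 | 4Δ
t=3: Δ0=0000011 Δ1=0000010 | 1Δ
t=4: Δ0=0000010 Δ1=0000011 Δ2=0100001 Δ3=1100001 Δ4=1110001 | 4Δ
t=5: Δ0=1110001 Δ1=1110000 | 1Δ
t=6: Δ0=1110000 Δ1=1110001 Δ2=1010011 Δ3=0010011 Δ4=0000011 | 4Δ
t=7: Δ0=0000011 Δ1=0000010 | 1Δ
t=8: Δ0=0000010 Δ1=0000011 Δ2=0100001 Δ3=1100001 Δ4=1110001 | 4Δ
t=9: Δ0=1110001 Δ1=1110000 | 1Δ
t=10: Δ0=1110000 Δ1=1110001 Δ2=1010011 Δ3=0010011 Δ4=0000011 | 4Δ
t=11: Δ0=0000011 Δ1=0000010 | 1Δ
t=12: Δ0=0000010 Δ1=0000011 Δ2=0100001 Δ3=1100001 Δ4=1110001 | 4Δ

1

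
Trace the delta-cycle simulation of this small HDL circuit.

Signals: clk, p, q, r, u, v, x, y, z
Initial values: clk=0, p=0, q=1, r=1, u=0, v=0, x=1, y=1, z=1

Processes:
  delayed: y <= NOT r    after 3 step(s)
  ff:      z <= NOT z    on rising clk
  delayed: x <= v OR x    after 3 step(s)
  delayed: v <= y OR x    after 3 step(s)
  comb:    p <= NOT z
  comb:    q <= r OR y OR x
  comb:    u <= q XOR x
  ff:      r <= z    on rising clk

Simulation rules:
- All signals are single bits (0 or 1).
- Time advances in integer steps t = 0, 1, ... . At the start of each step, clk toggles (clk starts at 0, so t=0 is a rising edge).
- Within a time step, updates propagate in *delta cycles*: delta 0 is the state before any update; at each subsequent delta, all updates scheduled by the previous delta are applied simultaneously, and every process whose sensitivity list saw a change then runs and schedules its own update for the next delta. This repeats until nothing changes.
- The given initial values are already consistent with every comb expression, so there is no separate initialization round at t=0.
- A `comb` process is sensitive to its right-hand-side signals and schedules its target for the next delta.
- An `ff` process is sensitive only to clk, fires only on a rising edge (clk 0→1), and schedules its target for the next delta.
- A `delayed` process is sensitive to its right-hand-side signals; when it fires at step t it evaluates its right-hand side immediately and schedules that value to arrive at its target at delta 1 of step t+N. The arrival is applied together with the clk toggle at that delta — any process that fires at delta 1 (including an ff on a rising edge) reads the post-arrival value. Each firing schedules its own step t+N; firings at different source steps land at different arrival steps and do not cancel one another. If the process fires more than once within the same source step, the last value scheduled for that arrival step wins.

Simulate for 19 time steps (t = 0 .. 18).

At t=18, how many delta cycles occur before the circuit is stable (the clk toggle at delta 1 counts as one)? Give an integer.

t0.Δ0 r=1 v=0 x=1 u=0 y=1 p=0 q=1 clk=0 z=1
t0.Δ1 r=1 v=0 x=1 u=0 y=1 p=0 q=1 clk=1 z=1
t0.Δ2 r=1 v=0 x=1 u=0 y=1 p=0 q=1 clk=1 z=0
t0.Δ3 r=1 v=0 x=1 u=0 y=1 p=1 q=1 clk=1 z=0
t1.Δ0 r=1 v=0 x=1 u=0 y=1 p=1 q=1 clk=1 z=0
t1.Δ1 r=1 v=0 x=1 u=0 y=1 p=1 q=1 clk=0 z=0
t2.Δ0 r=1 v=0 x=1 u=0 y=1 p=1 q=1 clk=0 z=0
t2.Δ1 r=1 v=0 x=1 u=0 y=1 p=1 q=1 clk=1 z=0
t2.Δ2 r=0 v=0 x=1 u=0 y=1 p=1 q=1 clk=1 z=1
t2.Δ3 r=0 v=0 x=1 u=0 y=1 p=0 q=1 clk=1 z=1
t3.Δ0 r=0 v=0 x=1 u=0 y=1 p=0 q=1 clk=1 z=1
t3.Δ1 r=0 v=0 x=1 u=0 y=1 p=0 q=1 clk=0 z=1
t4.Δ0 r=0 v=0 x=1 u=0 y=1 p=0 q=1 clk=0 z=1
t4.Δ1 r=0 v=0 x=1 u=0 y=1 p=0 q=1 clk=1 z=1
t4.Δ2 r=1 v=0 x=1 u=0 y=1 p=0 q=1 clk=1 z=0
t4.Δ3 r=1 v=0 x=1 u=0 y=1 p=1 q=1 clk=1 z=0
t5.Δ0 r=1 v=0 x=1 u=0 y=1 p=1 q=1 clk=1 z=0
t5.Δ1 r=1 v=0 x=1 u=0 y=1 p=1 q=1 clk=0 z=0
t6.Δ0 r=1 v=0 x=1 u=0 y=1 p=1 q=1 clk=0 z=0
t6.Δ1 r=1 v=0 x=1 u=0 y=1 p=1 q=1 clk=1 z=0
t6.Δ2 r=0 v=0 x=1 u=0 y=1 p=1 q=1 clk=1 z=1
t6.Δ3 r=0 v=0 x=1 u=0 y=1 p=0 q=1 clk=1 z=1
t7.Δ0 r=0 v=0 x=1 u=0 y=1 p=0 q=1 clk=1 z=1
t7.Δ1 r=0 v=0 x=1 u=0 y=0 p=0 q=1 clk=0 z=1
t8.Δ0 r=0 v=0 x=1 u=0 y=0 p=0 q=1 clk=0 z=1
t8.Δ1 r=0 v=0 x=1 u=0 y=0 p=0 q=1 clk=1 z=1
t8.Δ2 r=1 v=0 x=1 u=0 y=0 p=0 q=1 clk=1 z=0
t8.Δ3 r=1 v=0 x=1 u=0 y=0 p=1 q=1 clk=1 z=0
t9.Δ0 r=1 v=0 x=1 u=0 y=0 p=1 q=1 clk=1 z=0
t9.Δ1 r=1 v=0 x=1 u=0 y=1 p=1 q=1 clk=0 z=0
t10.Δ0 r=1 v=0 x=1 u=0 y=1 p=1 q=1 clk=0 z=0
t10.Δ1 r=1 v=1 x=1 u=0 y=1 p=1 q=1 clk=1 z=0
t10.Δ2 r=0 v=1 x=1 u=0 y=1 p=1 q=1 clk=1 z=1
t10.Δ3 r=0 v=1 x=1 u=0 y=1 p=0 q=1 clk=1 z=1
t11.Δ0 r=0 v=1 x=1 u=0 y=1 p=0 q=1 clk=1 z=1
t11.Δ1 r=0 v=1 x=1 u=0 y=0 p=0 q=1 clk=0 z=1
t12.Δ0 r=0 v=1 x=1 u=0 y=0 p=0 q=1 clk=0 z=1
t12.Δ1 r=0 v=1 x=1 u=0 y=0 p=0 q=1 clk=1 z=1
t12.Δ2 r=1 v=1 x=1 u=0 y=0 p=0 q=1 clk=1 z=0
t12.Δ3 r=1 v=1 x=1 u=0 y=0 p=1 q=1 clk=1 z=0
t13.Δ0 r=1 v=1 x=1 u=0 y=0 p=1 q=1 clk=1 z=0
t13.Δ1 r=1 v=1 x=1 u=0 y=1 p=1 q=1 clk=0 z=0
t14.Δ0 r=1 v=1 x=1 u=0 y=1 p=1 q=1 clk=0 z=0
t14.Δ1 r=1 v=1 x=1 u=0 y=1 p=1 q=1 clk=1 z=0
t14.Δ2 r=0 v=1 x=1 u=0 y=1 p=1 q=1 clk=1 z=1
t14.Δ3 r=0 v=1 x=1 u=0 y=1 p=0 q=1 clk=1 z=1
t15.Δ0 r=0 v=1 x=1 u=0 y=1 p=0 q=1 clk=1 z=1
t15.Δ1 r=0 v=1 x=1 u=0 y=0 p=0 q=1 clk=0 z=1
t16.Δ0 r=0 v=1 x=1 u=0 y=0 p=0 q=1 clk=0 z=1
t16.Δ1 r=0 v=1 x=1 u=0 y=0 p=0 q=1 clk=1 z=1
t16.Δ2 r=1 v=1 x=1 u=0 y=0 p=0 q=1 clk=1 z=0
t16.Δ3 r=1 v=1 x=1 u=0 y=0 p=1 q=1 clk=1 z=0
t17.Δ0 r=1 v=1 x=1 u=0 y=0 p=1 q=1 clk=1 z=0
t17.Δ1 r=1 v=1 x=1 u=0 y=1 p=1 q=1 clk=0 z=0
t18.Δ0 r=1 v=1 x=1 u=0 y=1 p=1 q=1 clk=0 z=0
t18.Δ1 r=1 v=1 x=1 u=0 y=1 p=1 q=1 clk=1 z=0
t18.Δ2 r=0 v=1 x=1 u=0 y=1 p=1 q=1 clk=1 z=1
t18.Δ3 r=0 v=1 x=1 u=0 y=1 p=0 q=1 clk=1 z=1

3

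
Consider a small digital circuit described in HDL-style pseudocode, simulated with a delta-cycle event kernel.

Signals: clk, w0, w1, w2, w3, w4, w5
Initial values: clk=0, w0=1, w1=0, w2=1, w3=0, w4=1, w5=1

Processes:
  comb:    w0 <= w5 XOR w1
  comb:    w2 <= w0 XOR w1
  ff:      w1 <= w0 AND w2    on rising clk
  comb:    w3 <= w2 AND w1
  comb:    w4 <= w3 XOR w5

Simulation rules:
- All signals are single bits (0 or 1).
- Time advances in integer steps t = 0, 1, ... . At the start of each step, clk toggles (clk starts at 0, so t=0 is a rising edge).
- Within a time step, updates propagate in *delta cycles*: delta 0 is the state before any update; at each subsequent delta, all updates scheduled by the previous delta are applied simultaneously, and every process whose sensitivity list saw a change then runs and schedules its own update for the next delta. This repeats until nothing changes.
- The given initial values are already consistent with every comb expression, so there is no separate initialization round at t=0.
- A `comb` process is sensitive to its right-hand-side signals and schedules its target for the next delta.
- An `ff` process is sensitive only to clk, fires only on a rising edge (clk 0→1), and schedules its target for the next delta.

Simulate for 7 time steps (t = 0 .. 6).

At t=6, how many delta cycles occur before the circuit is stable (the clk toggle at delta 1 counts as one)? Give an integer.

4

[bits: w3,clk,w5,w4,w2,w1,w0]
t=0: Δ0=0011101 Δ1=0111101 Δ2=0111111 Δ3=1111010 Δ4=0110110 Δ5=1111110 Δ6=1110110 | 6Δ
t=1: Δ0=1110110 Δ1=1010110 | 1Δ
t=2: Δ0=1010110 Δ1=1110110 Δ2=1110100 Δ3=0110001 Δ4=0111101 | 4Δ
t=3: Δ0=0111101 Δ1=0011101 | 1Δ
t=4: Δ0=0011101 Δ1=0111101 Δ2=0111111 Δ3=1111010 Δ4=0110110 Δ5=1111110 Δ6=1110110 | 6Δ
t=5: Δ0=1110110 Δ1=1010110 | 1Δ
t=6: Δ0=1010110 Δ1=1110110 Δ2=1110100 Δ3=0110001 Δ4=0111101 | 4Δ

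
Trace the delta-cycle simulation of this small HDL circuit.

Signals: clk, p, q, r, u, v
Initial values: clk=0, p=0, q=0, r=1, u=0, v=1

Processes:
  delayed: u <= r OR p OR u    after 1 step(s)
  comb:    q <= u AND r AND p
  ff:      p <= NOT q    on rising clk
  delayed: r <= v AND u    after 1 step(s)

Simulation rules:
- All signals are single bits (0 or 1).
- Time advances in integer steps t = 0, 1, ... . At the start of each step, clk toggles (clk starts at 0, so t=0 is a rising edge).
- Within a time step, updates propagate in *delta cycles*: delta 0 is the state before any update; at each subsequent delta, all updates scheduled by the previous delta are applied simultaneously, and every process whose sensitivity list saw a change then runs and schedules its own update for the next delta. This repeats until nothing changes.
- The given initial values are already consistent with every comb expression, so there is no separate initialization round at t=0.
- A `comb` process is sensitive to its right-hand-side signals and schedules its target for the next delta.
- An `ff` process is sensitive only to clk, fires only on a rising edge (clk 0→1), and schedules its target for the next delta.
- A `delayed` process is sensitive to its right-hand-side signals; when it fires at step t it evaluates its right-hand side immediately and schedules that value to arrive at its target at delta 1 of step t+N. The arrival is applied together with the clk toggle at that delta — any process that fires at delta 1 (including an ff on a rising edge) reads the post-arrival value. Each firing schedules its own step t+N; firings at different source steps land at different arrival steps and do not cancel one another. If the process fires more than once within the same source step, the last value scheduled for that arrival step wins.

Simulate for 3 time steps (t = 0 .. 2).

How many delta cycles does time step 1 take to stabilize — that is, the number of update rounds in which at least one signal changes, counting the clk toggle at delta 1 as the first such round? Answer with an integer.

2

[bits: v,u,p,clk,r,q]
t=0: Δ0=100010 Δ1=100110 Δ2=101110 | 2Δ
t=1: Δ0=101110 Δ1=111010 Δ2=111011 | 2Δ
t=2: Δ0=111011 Δ1=111111 Δ2=110111 Δ3=110110 | 3Δ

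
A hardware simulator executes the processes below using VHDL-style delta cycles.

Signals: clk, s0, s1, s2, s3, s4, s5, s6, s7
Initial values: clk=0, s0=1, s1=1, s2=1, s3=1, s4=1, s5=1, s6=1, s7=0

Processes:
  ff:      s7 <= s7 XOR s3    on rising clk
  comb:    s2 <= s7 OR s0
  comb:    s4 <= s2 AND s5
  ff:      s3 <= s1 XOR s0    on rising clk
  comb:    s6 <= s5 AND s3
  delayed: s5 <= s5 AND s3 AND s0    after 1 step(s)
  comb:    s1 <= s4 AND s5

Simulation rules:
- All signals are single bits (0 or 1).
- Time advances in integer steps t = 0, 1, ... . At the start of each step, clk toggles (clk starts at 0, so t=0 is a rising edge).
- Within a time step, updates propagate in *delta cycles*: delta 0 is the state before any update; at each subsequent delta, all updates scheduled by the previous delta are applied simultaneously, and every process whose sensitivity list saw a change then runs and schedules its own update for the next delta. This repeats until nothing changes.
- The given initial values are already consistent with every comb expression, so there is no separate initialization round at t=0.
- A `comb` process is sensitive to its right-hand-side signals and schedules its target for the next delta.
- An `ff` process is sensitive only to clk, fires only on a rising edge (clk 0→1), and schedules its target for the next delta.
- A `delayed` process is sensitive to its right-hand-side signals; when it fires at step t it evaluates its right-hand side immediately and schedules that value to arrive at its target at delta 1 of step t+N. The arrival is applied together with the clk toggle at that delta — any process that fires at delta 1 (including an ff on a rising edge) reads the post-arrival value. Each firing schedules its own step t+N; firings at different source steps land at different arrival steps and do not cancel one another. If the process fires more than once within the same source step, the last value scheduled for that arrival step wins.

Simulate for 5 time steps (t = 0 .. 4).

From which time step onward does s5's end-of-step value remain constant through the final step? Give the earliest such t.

t=0 Δ0: s3=1 s5=1 s2=1 s1=1 s0=1 s6=1 s7=0 clk=0 s4=1
  Δ1: clk:0→1
  Δ2: s3:1→0, s7:0→1
  Δ3: s6:1→0
  (3Δ to stable)
t=1 Δ0: s3=0 s5=1 s2=1 s1=1 s0=1 s6=0 s7=1 clk=1 s4=1
  Δ1: s5:1→0, clk:1→0
  Δ2: s1:1→0, s4:1→0
  (2Δ to stable)
t=2 Δ0: s3=0 s5=0 s2=1 s1=0 s0=1 s6=0 s7=1 clk=0 s4=0
  Δ1: clk:0→1
  Δ2: s3:0→1
  (2Δ to stable)
t=3 Δ0: s3=1 s5=0 s2=1 s1=0 s0=1 s6=0 s7=1 clk=1 s4=0
  Δ1: clk:1→0
  (1Δ to stable)
t=4 Δ0: s3=1 s5=0 s2=1 s1=0 s0=1 s6=0 s7=1 clk=0 s4=0
  Δ1: clk:0→1
  Δ2: s7:1→0
  (2Δ to stable)

1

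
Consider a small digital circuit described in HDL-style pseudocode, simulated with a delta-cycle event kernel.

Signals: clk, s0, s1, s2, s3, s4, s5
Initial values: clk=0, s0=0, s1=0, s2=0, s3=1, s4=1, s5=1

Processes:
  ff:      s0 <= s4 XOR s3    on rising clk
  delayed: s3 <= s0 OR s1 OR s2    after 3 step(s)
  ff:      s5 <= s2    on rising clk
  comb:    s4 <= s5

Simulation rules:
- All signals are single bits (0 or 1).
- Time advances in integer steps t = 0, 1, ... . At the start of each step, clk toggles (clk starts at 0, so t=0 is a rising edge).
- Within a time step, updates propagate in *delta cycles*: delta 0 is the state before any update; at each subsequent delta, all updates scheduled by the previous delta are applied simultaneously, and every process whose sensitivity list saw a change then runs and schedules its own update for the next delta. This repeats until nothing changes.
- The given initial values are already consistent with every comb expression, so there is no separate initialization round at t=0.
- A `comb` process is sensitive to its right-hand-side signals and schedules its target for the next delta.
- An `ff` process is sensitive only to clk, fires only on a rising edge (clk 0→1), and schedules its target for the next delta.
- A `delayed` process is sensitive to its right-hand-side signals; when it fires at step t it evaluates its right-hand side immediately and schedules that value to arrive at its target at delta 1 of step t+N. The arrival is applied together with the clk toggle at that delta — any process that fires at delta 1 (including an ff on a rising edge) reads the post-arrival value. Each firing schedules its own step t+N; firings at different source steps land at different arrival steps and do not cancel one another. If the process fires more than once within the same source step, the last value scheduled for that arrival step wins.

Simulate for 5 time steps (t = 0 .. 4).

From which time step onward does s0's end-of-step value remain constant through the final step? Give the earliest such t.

t0.Δ0 s1=0 s0=0 s2=0 s4=1 s5=1 s3=1 clk=0
t0.Δ1 s1=0 s0=0 s2=0 s4=1 s5=1 s3=1 clk=1
t0.Δ2 s1=0 s0=0 s2=0 s4=1 s5=0 s3=1 clk=1
t0.Δ3 s1=0 s0=0 s2=0 s4=0 s5=0 s3=1 clk=1
t1.Δ0 s1=0 s0=0 s2=0 s4=0 s5=0 s3=1 clk=1
t1.Δ1 s1=0 s0=0 s2=0 s4=0 s5=0 s3=1 clk=0
t2.Δ0 s1=0 s0=0 s2=0 s4=0 s5=0 s3=1 clk=0
t2.Δ1 s1=0 s0=0 s2=0 s4=0 s5=0 s3=1 clk=1
t2.Δ2 s1=0 s0=1 s2=0 s4=0 s5=0 s3=1 clk=1
t3.Δ0 s1=0 s0=1 s2=0 s4=0 s5=0 s3=1 clk=1
t3.Δ1 s1=0 s0=1 s2=0 s4=0 s5=0 s3=1 clk=0
t4.Δ0 s1=0 s0=1 s2=0 s4=0 s5=0 s3=1 clk=0
t4.Δ1 s1=0 s0=1 s2=0 s4=0 s5=0 s3=1 clk=1

2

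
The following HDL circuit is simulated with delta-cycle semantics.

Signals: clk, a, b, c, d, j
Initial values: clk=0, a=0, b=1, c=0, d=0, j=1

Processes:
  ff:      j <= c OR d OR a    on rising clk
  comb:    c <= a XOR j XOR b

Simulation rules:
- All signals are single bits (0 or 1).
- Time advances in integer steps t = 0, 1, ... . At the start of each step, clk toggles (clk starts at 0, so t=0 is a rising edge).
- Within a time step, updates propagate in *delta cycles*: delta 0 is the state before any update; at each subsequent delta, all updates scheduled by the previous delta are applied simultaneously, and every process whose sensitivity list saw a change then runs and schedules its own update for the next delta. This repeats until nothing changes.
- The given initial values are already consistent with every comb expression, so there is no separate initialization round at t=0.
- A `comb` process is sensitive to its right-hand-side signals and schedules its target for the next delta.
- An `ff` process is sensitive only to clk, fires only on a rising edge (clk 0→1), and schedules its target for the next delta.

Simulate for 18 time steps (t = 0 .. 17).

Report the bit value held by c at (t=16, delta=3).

1

t0.Δ0 j=1 d=0 clk=0 c=0 a=0 b=1
t0.Δ1 j=1 d=0 clk=1 c=0 a=0 b=1
t0.Δ2 j=0 d=0 clk=1 c=0 a=0 b=1
t0.Δ3 j=0 d=0 clk=1 c=1 a=0 b=1
t1.Δ0 j=0 d=0 clk=1 c=1 a=0 b=1
t1.Δ1 j=0 d=0 clk=0 c=1 a=0 b=1
t2.Δ0 j=0 d=0 clk=0 c=1 a=0 b=1
t2.Δ1 j=0 d=0 clk=1 c=1 a=0 b=1
t2.Δ2 j=1 d=0 clk=1 c=1 a=0 b=1
t2.Δ3 j=1 d=0 clk=1 c=0 a=0 b=1
t3.Δ0 j=1 d=0 clk=1 c=0 a=0 b=1
t3.Δ1 j=1 d=0 clk=0 c=0 a=0 b=1
t4.Δ0 j=1 d=0 clk=0 c=0 a=0 b=1
t4.Δ1 j=1 d=0 clk=1 c=0 a=0 b=1
t4.Δ2 j=0 d=0 clk=1 c=0 a=0 b=1
t4.Δ3 j=0 d=0 clk=1 c=1 a=0 b=1
t5.Δ0 j=0 d=0 clk=1 c=1 a=0 b=1
t5.Δ1 j=0 d=0 clk=0 c=1 a=0 b=1
t6.Δ0 j=0 d=0 clk=0 c=1 a=0 b=1
t6.Δ1 j=0 d=0 clk=1 c=1 a=0 b=1
t6.Δ2 j=1 d=0 clk=1 c=1 a=0 b=1
t6.Δ3 j=1 d=0 clk=1 c=0 a=0 b=1
t7.Δ0 j=1 d=0 clk=1 c=0 a=0 b=1
t7.Δ1 j=1 d=0 clk=0 c=0 a=0 b=1
t8.Δ0 j=1 d=0 clk=0 c=0 a=0 b=1
t8.Δ1 j=1 d=0 clk=1 c=0 a=0 b=1
t8.Δ2 j=0 d=0 clk=1 c=0 a=0 b=1
t8.Δ3 j=0 d=0 clk=1 c=1 a=0 b=1
t9.Δ0 j=0 d=0 clk=1 c=1 a=0 b=1
t9.Δ1 j=0 d=0 clk=0 c=1 a=0 b=1
t10.Δ0 j=0 d=0 clk=0 c=1 a=0 b=1
t10.Δ1 j=0 d=0 clk=1 c=1 a=0 b=1
t10.Δ2 j=1 d=0 clk=1 c=1 a=0 b=1
t10.Δ3 j=1 d=0 clk=1 c=0 a=0 b=1
t11.Δ0 j=1 d=0 clk=1 c=0 a=0 b=1
t11.Δ1 j=1 d=0 clk=0 c=0 a=0 b=1
t12.Δ0 j=1 d=0 clk=0 c=0 a=0 b=1
t12.Δ1 j=1 d=0 clk=1 c=0 a=0 b=1
t12.Δ2 j=0 d=0 clk=1 c=0 a=0 b=1
t12.Δ3 j=0 d=0 clk=1 c=1 a=0 b=1
t13.Δ0 j=0 d=0 clk=1 c=1 a=0 b=1
t13.Δ1 j=0 d=0 clk=0 c=1 a=0 b=1
t14.Δ0 j=0 d=0 clk=0 c=1 a=0 b=1
t14.Δ1 j=0 d=0 clk=1 c=1 a=0 b=1
t14.Δ2 j=1 d=0 clk=1 c=1 a=0 b=1
t14.Δ3 j=1 d=0 clk=1 c=0 a=0 b=1
t15.Δ0 j=1 d=0 clk=1 c=0 a=0 b=1
t15.Δ1 j=1 d=0 clk=0 c=0 a=0 b=1
t16.Δ0 j=1 d=0 clk=0 c=0 a=0 b=1
t16.Δ1 j=1 d=0 clk=1 c=0 a=0 b=1
t16.Δ2 j=0 d=0 clk=1 c=0 a=0 b=1
t16.Δ3 j=0 d=0 clk=1 c=1 a=0 b=1
t17.Δ0 j=0 d=0 clk=1 c=1 a=0 b=1
t17.Δ1 j=0 d=0 clk=0 c=1 a=0 b=1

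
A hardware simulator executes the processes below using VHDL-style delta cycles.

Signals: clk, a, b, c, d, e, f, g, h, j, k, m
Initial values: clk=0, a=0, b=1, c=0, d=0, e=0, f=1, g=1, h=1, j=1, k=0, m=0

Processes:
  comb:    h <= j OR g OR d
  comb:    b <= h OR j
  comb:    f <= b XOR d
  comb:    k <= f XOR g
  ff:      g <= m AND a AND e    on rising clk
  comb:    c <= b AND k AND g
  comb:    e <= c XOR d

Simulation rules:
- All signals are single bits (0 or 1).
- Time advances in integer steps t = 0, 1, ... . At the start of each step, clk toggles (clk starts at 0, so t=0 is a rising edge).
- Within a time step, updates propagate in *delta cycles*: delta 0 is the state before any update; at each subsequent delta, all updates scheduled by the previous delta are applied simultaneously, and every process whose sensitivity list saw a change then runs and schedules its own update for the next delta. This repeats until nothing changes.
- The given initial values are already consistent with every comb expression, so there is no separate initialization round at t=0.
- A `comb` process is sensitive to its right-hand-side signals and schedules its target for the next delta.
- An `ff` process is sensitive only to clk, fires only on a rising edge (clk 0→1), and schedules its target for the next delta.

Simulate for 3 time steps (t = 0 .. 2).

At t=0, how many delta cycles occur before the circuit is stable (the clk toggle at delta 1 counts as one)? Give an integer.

t0.Δ0 b=1 g=1 j=1 c=0 clk=0 m=0 h=1 e=0 f=1 d=0 k=0 a=0
t0.Δ1 b=1 g=1 j=1 c=0 clk=1 m=0 h=1 e=0 f=1 d=0 k=0 a=0
t0.Δ2 b=1 g=0 j=1 c=0 clk=1 m=0 h=1 e=0 f=1 d=0 k=0 a=0
t0.Δ3 b=1 g=0 j=1 c=0 clk=1 m=0 h=1 e=0 f=1 d=0 k=1 a=0
t1.Δ0 b=1 g=0 j=1 c=0 clk=1 m=0 h=1 e=0 f=1 d=0 k=1 a=0
t1.Δ1 b=1 g=0 j=1 c=0 clk=0 m=0 h=1 e=0 f=1 d=0 k=1 a=0
t2.Δ0 b=1 g=0 j=1 c=0 clk=0 m=0 h=1 e=0 f=1 d=0 k=1 a=0
t2.Δ1 b=1 g=0 j=1 c=0 clk=1 m=0 h=1 e=0 f=1 d=0 k=1 a=0

3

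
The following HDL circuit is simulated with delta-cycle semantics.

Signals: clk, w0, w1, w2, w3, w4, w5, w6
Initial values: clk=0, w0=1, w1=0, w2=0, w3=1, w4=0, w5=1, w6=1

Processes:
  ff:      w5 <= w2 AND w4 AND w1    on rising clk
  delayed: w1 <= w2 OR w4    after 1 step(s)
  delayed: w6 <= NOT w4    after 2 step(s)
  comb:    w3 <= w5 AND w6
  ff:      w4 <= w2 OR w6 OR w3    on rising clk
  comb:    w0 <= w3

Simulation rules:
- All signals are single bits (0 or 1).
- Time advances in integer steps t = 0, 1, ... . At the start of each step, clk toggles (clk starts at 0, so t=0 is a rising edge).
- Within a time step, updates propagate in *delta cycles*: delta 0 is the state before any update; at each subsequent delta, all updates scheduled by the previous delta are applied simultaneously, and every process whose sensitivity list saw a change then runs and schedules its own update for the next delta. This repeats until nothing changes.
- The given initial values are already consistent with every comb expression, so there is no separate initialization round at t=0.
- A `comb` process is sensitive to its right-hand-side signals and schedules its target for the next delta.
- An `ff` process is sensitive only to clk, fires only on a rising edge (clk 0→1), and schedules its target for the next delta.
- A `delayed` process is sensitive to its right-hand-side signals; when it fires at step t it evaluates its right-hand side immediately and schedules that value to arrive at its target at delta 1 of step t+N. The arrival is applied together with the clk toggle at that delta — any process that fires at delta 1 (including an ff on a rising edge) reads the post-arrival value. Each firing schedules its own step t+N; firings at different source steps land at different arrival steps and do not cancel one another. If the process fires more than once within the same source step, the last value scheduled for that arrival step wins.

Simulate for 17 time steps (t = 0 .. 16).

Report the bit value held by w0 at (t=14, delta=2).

0

t=0 Δ0: w6=1 w4=0 w0=1 clk=0 w1=0 w3=1 w5=1 w2=0
  Δ1: clk:0→1
  Δ2: w4:0→1, w5:1→0
  Δ3: w3:1→0
  Δ4: w0:1→0
  (4Δ to stable)
t=1 Δ0: w6=1 w4=1 w0=0 clk=1 w1=0 w3=0 w5=0 w2=0
  Δ1: clk:1→0, w1:0→1
  (1Δ to stable)
t=2 Δ0: w6=1 w4=1 w0=0 clk=0 w1=1 w3=0 w5=0 w2=0
  Δ1: w6:1→0, clk:0→1
  Δ2: w4:1→0
  (2Δ to stable)
t=3 Δ0: w6=0 w4=0 w0=0 clk=1 w1=1 w3=0 w5=0 w2=0
  Δ1: clk:1→0, w1:1→0
  (1Δ to stable)
t=4 Δ0: w6=0 w4=0 w0=0 clk=0 w1=0 w3=0 w5=0 w2=0
  Δ1: w6:0→1, clk:0→1
  Δ2: w4:0→1
  (2Δ to stable)
t=5 Δ0: w6=1 w4=1 w0=0 clk=1 w1=0 w3=0 w5=0 w2=0
  Δ1: clk:1→0, w1:0→1
  (1Δ to stable)
t=6 Δ0: w6=1 w4=1 w0=0 clk=0 w1=1 w3=0 w5=0 w2=0
  Δ1: w6:1→0, clk:0→1
  Δ2: w4:1→0
  (2Δ to stable)
t=7 Δ0: w6=0 w4=0 w0=0 clk=1 w1=1 w3=0 w5=0 w2=0
  Δ1: clk:1→0, w1:1→0
  (1Δ to stable)
t=8 Δ0: w6=0 w4=0 w0=0 clk=0 w1=0 w3=0 w5=0 w2=0
  Δ1: w6:0→1, clk:0→1
  Δ2: w4:0→1
  (2Δ to stable)
t=9 Δ0: w6=1 w4=1 w0=0 clk=1 w1=0 w3=0 w5=0 w2=0
  Δ1: clk:1→0, w1:0→1
  (1Δ to stable)
t=10 Δ0: w6=1 w4=1 w0=0 clk=0 w1=1 w3=0 w5=0 w2=0
  Δ1: w6:1→0, clk:0→1
  Δ2: w4:1→0
  (2Δ to stable)
t=11 Δ0: w6=0 w4=0 w0=0 clk=1 w1=1 w3=0 w5=0 w2=0
  Δ1: clk:1→0, w1:1→0
  (1Δ to stable)
t=12 Δ0: w6=0 w4=0 w0=0 clk=0 w1=0 w3=0 w5=0 w2=0
  Δ1: w6:0→1, clk:0→1
  Δ2: w4:0→1
  (2Δ to stable)
t=13 Δ0: w6=1 w4=1 w0=0 clk=1 w1=0 w3=0 w5=0 w2=0
  Δ1: clk:1→0, w1:0→1
  (1Δ to stable)
t=14 Δ0: w6=1 w4=1 w0=0 clk=0 w1=1 w3=0 w5=0 w2=0
  Δ1: w6:1→0, clk:0→1
  Δ2: w4:1→0
  (2Δ to stable)
t=15 Δ0: w6=0 w4=0 w0=0 clk=1 w1=1 w3=0 w5=0 w2=0
  Δ1: clk:1→0, w1:1→0
  (1Δ to stable)
t=16 Δ0: w6=0 w4=0 w0=0 clk=0 w1=0 w3=0 w5=0 w2=0
  Δ1: w6:0→1, clk:0→1
  Δ2: w4:0→1
  (2Δ to stable)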